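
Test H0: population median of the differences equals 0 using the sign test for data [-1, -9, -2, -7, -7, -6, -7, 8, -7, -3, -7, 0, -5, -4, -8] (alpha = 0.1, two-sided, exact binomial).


Step 1: Discard zero differences. Original n = 15; n_eff = number of nonzero differences = 14.
Nonzero differences (with sign): -1, -9, -2, -7, -7, -6, -7, +8, -7, -3, -7, -5, -4, -8
Step 2: Count signs: positive = 1, negative = 13.
Step 3: Under H0: P(positive) = 0.5, so the number of positives S ~ Bin(14, 0.5).
Step 4: Two-sided exact p-value = sum of Bin(14,0.5) probabilities at or below the observed probability = 0.001831.
Step 5: alpha = 0.1. reject H0.

n_eff = 14, pos = 1, neg = 13, p = 0.001831, reject H0.


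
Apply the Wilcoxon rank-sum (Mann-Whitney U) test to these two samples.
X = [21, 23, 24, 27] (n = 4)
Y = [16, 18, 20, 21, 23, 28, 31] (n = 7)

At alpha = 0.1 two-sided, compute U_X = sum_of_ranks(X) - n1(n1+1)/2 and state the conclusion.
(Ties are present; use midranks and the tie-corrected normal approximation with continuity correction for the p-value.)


Step 1: Combine and sort all 11 observations; assign midranks.
sorted (value, group): (16,Y), (18,Y), (20,Y), (21,X), (21,Y), (23,X), (23,Y), (24,X), (27,X), (28,Y), (31,Y)
ranks: 16->1, 18->2, 20->3, 21->4.5, 21->4.5, 23->6.5, 23->6.5, 24->8, 27->9, 28->10, 31->11
Step 2: Rank sum for X: R1 = 4.5 + 6.5 + 8 + 9 = 28.
Step 3: U_X = R1 - n1(n1+1)/2 = 28 - 4*5/2 = 28 - 10 = 18.
       U_Y = n1*n2 - U_X = 28 - 18 = 10.
Step 4: Ties are present, so use the tie-corrected normal approximation (with continuity correction) for the p-value.
Step 5: p-value = 0.506393; compare to alpha = 0.1. fail to reject H0.

U_X = 18, p = 0.506393, fail to reject H0 at alpha = 0.1.


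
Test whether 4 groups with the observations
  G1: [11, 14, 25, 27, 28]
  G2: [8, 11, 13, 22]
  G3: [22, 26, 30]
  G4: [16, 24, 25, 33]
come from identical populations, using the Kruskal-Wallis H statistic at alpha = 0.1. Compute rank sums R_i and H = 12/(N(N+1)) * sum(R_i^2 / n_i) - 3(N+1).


Step 1: Combine all N = 16 observations and assign midranks.
sorted (value, group, rank): (8,G2,1), (11,G1,2.5), (11,G2,2.5), (13,G2,4), (14,G1,5), (16,G4,6), (22,G2,7.5), (22,G3,7.5), (24,G4,9), (25,G1,10.5), (25,G4,10.5), (26,G3,12), (27,G1,13), (28,G1,14), (30,G3,15), (33,G4,16)
Step 2: Sum ranks within each group.
R_1 = 45 (n_1 = 5)
R_2 = 15 (n_2 = 4)
R_3 = 34.5 (n_3 = 3)
R_4 = 41.5 (n_4 = 4)
Step 3: H = 12/(N(N+1)) * sum(R_i^2/n_i) - 3(N+1)
     = 12/(16*17) * (45^2/5 + 15^2/4 + 34.5^2/3 + 41.5^2/4) - 3*17
     = 0.044118 * 1288.56 - 51
     = 5.848346.
Step 4: Ties present; correction factor C = 1 - 18/(16^3 - 16) = 0.995588. Corrected H = 5.848346 / 0.995588 = 5.874261.
Step 5: Under H0, H ~ chi^2(3); p-value = 0.117891.
Step 6: alpha = 0.1. fail to reject H0.

H = 5.8743, df = 3, p = 0.117891, fail to reject H0.


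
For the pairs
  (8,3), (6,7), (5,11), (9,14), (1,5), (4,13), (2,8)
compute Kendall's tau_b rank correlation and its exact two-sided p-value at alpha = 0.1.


Step 1: Enumerate the 21 unordered pairs (i,j) with i<j and classify each by sign(x_j-x_i) * sign(y_j-y_i).
  (1,2):dx=-2,dy=+4->D; (1,3):dx=-3,dy=+8->D; (1,4):dx=+1,dy=+11->C; (1,5):dx=-7,dy=+2->D
  (1,6):dx=-4,dy=+10->D; (1,7):dx=-6,dy=+5->D; (2,3):dx=-1,dy=+4->D; (2,4):dx=+3,dy=+7->C
  (2,5):dx=-5,dy=-2->C; (2,6):dx=-2,dy=+6->D; (2,7):dx=-4,dy=+1->D; (3,4):dx=+4,dy=+3->C
  (3,5):dx=-4,dy=-6->C; (3,6):dx=-1,dy=+2->D; (3,7):dx=-3,dy=-3->C; (4,5):dx=-8,dy=-9->C
  (4,6):dx=-5,dy=-1->C; (4,7):dx=-7,dy=-6->C; (5,6):dx=+3,dy=+8->C; (5,7):dx=+1,dy=+3->C
  (6,7):dx=-2,dy=-5->C
Step 2: C = 12, D = 9, total pairs = 21.
Step 3: tau = (C - D)/(n(n-1)/2) = (12 - 9)/21 = 0.142857.
Step 4: Exact two-sided p-value (enumerate n! = 5040 permutations of y under H0): p = 0.772619.
Step 5: alpha = 0.1. fail to reject H0.

tau_b = 0.1429 (C=12, D=9), p = 0.772619, fail to reject H0.


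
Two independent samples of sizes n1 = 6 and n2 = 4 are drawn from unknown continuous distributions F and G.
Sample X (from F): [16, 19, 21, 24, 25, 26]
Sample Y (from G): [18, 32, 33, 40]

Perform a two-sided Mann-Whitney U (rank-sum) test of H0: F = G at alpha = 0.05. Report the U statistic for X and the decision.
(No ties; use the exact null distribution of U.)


Step 1: Combine and sort all 10 observations; assign midranks.
sorted (value, group): (16,X), (18,Y), (19,X), (21,X), (24,X), (25,X), (26,X), (32,Y), (33,Y), (40,Y)
ranks: 16->1, 18->2, 19->3, 21->4, 24->5, 25->6, 26->7, 32->8, 33->9, 40->10
Step 2: Rank sum for X: R1 = 1 + 3 + 4 + 5 + 6 + 7 = 26.
Step 3: U_X = R1 - n1(n1+1)/2 = 26 - 6*7/2 = 26 - 21 = 5.
       U_Y = n1*n2 - U_X = 24 - 5 = 19.
Step 4: No ties, so the exact null distribution of U (based on enumerating the C(10,6) = 210 equally likely rank assignments) gives the two-sided p-value.
Step 5: p-value = 0.171429; compare to alpha = 0.05. fail to reject H0.

U_X = 5, p = 0.171429, fail to reject H0 at alpha = 0.05.


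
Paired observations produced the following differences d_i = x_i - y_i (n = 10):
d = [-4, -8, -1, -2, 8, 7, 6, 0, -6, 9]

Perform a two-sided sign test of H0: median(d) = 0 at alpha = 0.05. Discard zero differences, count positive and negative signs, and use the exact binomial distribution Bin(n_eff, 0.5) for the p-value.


Step 1: Discard zero differences. Original n = 10; n_eff = number of nonzero differences = 9.
Nonzero differences (with sign): -4, -8, -1, -2, +8, +7, +6, -6, +9
Step 2: Count signs: positive = 4, negative = 5.
Step 3: Under H0: P(positive) = 0.5, so the number of positives S ~ Bin(9, 0.5).
Step 4: Two-sided exact p-value = sum of Bin(9,0.5) probabilities at or below the observed probability = 1.000000.
Step 5: alpha = 0.05. fail to reject H0.

n_eff = 9, pos = 4, neg = 5, p = 1.000000, fail to reject H0.


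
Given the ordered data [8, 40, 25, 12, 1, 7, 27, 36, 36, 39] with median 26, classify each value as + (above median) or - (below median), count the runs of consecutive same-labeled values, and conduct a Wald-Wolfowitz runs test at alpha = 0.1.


Step 1: Compute median = 26; label A = above, B = below.
Labels in order: BABBBBAAAA  (n_A = 5, n_B = 5)
Step 2: Count runs R = 4.
Step 3: Under H0 (random ordering), E[R] = 2*n_A*n_B/(n_A+n_B) + 1 = 2*5*5/10 + 1 = 6.0000.
        Var[R] = 2*n_A*n_B*(2*n_A*n_B - n_A - n_B) / ((n_A+n_B)^2 * (n_A+n_B-1)) = 2000/900 = 2.2222.
        SD[R] = 1.4907.
Step 4: Continuity-corrected z = (R + 0.5 - E[R]) / SD[R] = (4 + 0.5 - 6.0000) / 1.4907 = -1.0062.
Step 5: Two-sided p-value via normal approximation = 2*(1 - Phi(|z|)) = 0.314305.
Step 6: alpha = 0.1. fail to reject H0.

R = 4, z = -1.0062, p = 0.314305, fail to reject H0.


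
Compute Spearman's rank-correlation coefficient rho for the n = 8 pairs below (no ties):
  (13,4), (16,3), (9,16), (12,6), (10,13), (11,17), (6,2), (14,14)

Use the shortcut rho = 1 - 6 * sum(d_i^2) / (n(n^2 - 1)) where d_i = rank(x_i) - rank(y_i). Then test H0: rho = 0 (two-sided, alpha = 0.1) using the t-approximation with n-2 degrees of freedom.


Step 1: Rank x and y separately (midranks; no ties here).
rank(x): 13->6, 16->8, 9->2, 12->5, 10->3, 11->4, 6->1, 14->7
rank(y): 4->3, 3->2, 16->7, 6->4, 13->5, 17->8, 2->1, 14->6
Step 2: d_i = R_x(i) - R_y(i); compute d_i^2.
  (6-3)^2=9, (8-2)^2=36, (2-7)^2=25, (5-4)^2=1, (3-5)^2=4, (4-8)^2=16, (1-1)^2=0, (7-6)^2=1
sum(d^2) = 92.
Step 3: rho = 1 - 6*92 / (8*(8^2 - 1)) = 1 - 552/504 = -0.095238.
Step 4: Under H0, t = rho * sqrt((n-2)/(1-rho^2)) = -0.2343 ~ t(6).
Step 5: Two-sided p-value from the t-distribution with 6 df = 0.822505.
Step 6: alpha = 0.1. fail to reject H0.

rho = -0.0952, p = 0.822505, fail to reject H0 at alpha = 0.1.


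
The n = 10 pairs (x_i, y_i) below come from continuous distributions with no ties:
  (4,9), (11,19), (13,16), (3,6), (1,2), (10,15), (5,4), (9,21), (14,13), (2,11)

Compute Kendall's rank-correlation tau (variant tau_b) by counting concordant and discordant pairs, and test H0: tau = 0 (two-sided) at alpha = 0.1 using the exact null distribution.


Step 1: Enumerate the 45 unordered pairs (i,j) with i<j and classify each by sign(x_j-x_i) * sign(y_j-y_i).
  (1,2):dx=+7,dy=+10->C; (1,3):dx=+9,dy=+7->C; (1,4):dx=-1,dy=-3->C; (1,5):dx=-3,dy=-7->C
  (1,6):dx=+6,dy=+6->C; (1,7):dx=+1,dy=-5->D; (1,8):dx=+5,dy=+12->C; (1,9):dx=+10,dy=+4->C
  (1,10):dx=-2,dy=+2->D; (2,3):dx=+2,dy=-3->D; (2,4):dx=-8,dy=-13->C; (2,5):dx=-10,dy=-17->C
  (2,6):dx=-1,dy=-4->C; (2,7):dx=-6,dy=-15->C; (2,8):dx=-2,dy=+2->D; (2,9):dx=+3,dy=-6->D
  (2,10):dx=-9,dy=-8->C; (3,4):dx=-10,dy=-10->C; (3,5):dx=-12,dy=-14->C; (3,6):dx=-3,dy=-1->C
  (3,7):dx=-8,dy=-12->C; (3,8):dx=-4,dy=+5->D; (3,9):dx=+1,dy=-3->D; (3,10):dx=-11,dy=-5->C
  (4,5):dx=-2,dy=-4->C; (4,6):dx=+7,dy=+9->C; (4,7):dx=+2,dy=-2->D; (4,8):dx=+6,dy=+15->C
  (4,9):dx=+11,dy=+7->C; (4,10):dx=-1,dy=+5->D; (5,6):dx=+9,dy=+13->C; (5,7):dx=+4,dy=+2->C
  (5,8):dx=+8,dy=+19->C; (5,9):dx=+13,dy=+11->C; (5,10):dx=+1,dy=+9->C; (6,7):dx=-5,dy=-11->C
  (6,8):dx=-1,dy=+6->D; (6,9):dx=+4,dy=-2->D; (6,10):dx=-8,dy=-4->C; (7,8):dx=+4,dy=+17->C
  (7,9):dx=+9,dy=+9->C; (7,10):dx=-3,dy=+7->D; (8,9):dx=+5,dy=-8->D; (8,10):dx=-7,dy=-10->C
  (9,10):dx=-12,dy=-2->C
Step 2: C = 32, D = 13, total pairs = 45.
Step 3: tau = (C - D)/(n(n-1)/2) = (32 - 13)/45 = 0.422222.
Step 4: Exact two-sided p-value (enumerate n! = 3628800 permutations of y under H0): p = 0.108313.
Step 5: alpha = 0.1. fail to reject H0.

tau_b = 0.4222 (C=32, D=13), p = 0.108313, fail to reject H0.


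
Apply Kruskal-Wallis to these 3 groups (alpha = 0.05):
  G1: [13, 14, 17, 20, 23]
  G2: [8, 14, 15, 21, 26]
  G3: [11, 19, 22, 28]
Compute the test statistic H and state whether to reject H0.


Step 1: Combine all N = 14 observations and assign midranks.
sorted (value, group, rank): (8,G2,1), (11,G3,2), (13,G1,3), (14,G1,4.5), (14,G2,4.5), (15,G2,6), (17,G1,7), (19,G3,8), (20,G1,9), (21,G2,10), (22,G3,11), (23,G1,12), (26,G2,13), (28,G3,14)
Step 2: Sum ranks within each group.
R_1 = 35.5 (n_1 = 5)
R_2 = 34.5 (n_2 = 5)
R_3 = 35 (n_3 = 4)
Step 3: H = 12/(N(N+1)) * sum(R_i^2/n_i) - 3(N+1)
     = 12/(14*15) * (35.5^2/5 + 34.5^2/5 + 35^2/4) - 3*15
     = 0.057143 * 796.35 - 45
     = 0.505714.
Step 4: Ties present; correction factor C = 1 - 6/(14^3 - 14) = 0.997802. Corrected H = 0.505714 / 0.997802 = 0.506828.
Step 5: Under H0, H ~ chi^2(2); p-value = 0.776146.
Step 6: alpha = 0.05. fail to reject H0.

H = 0.5068, df = 2, p = 0.776146, fail to reject H0.


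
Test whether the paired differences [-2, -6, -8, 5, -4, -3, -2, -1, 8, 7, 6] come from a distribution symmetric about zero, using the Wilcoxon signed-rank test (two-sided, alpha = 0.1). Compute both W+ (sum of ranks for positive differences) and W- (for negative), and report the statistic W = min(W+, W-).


Step 1: Drop any zero differences (none here) and take |d_i|.
|d| = [2, 6, 8, 5, 4, 3, 2, 1, 8, 7, 6]
Step 2: Midrank |d_i| (ties get averaged ranks).
ranks: |2|->2.5, |6|->7.5, |8|->10.5, |5|->6, |4|->5, |3|->4, |2|->2.5, |1|->1, |8|->10.5, |7|->9, |6|->7.5
Step 3: Attach original signs; sum ranks with positive sign and with negative sign.
W+ = 6 + 10.5 + 9 + 7.5 = 33
W- = 2.5 + 7.5 + 10.5 + 5 + 4 + 2.5 + 1 = 33
(Check: W+ + W- = 66 should equal n(n+1)/2 = 66.)
Step 4: Test statistic W = min(W+, W-) = 33.
Step 5: Ties in |d|, so use the tie-corrected normal approximation.
        E[W] = n(n+1)/4 = 11*12/4 = 33.
        Tie groups: |d|=2 (t=2), |d|=6 (t=2), |d|=8 (t=2); sum(t^3 - t) = 18.
        Var[W] = n(n+1)(2n+1)/24 - sum(t^3-t)/48 = 3036/24 - 18/48 = 126.125.
        z = (W - E[W]) / sqrt(Var[W]) = (33 - 33) / 11.2305 = 0.0000.
        Two-sided p = 2*Phi(z) = 1.000000.
Step 6: alpha = 0.1. fail to reject H0.

W+ = 33, W- = 33, W = min = 33, p = 1.000000, fail to reject H0.


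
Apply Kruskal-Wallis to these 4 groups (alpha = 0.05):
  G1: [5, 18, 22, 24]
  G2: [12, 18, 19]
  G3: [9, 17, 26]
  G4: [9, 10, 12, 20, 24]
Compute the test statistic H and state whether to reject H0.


Step 1: Combine all N = 15 observations and assign midranks.
sorted (value, group, rank): (5,G1,1), (9,G3,2.5), (9,G4,2.5), (10,G4,4), (12,G2,5.5), (12,G4,5.5), (17,G3,7), (18,G1,8.5), (18,G2,8.5), (19,G2,10), (20,G4,11), (22,G1,12), (24,G1,13.5), (24,G4,13.5), (26,G3,15)
Step 2: Sum ranks within each group.
R_1 = 35 (n_1 = 4)
R_2 = 24 (n_2 = 3)
R_3 = 24.5 (n_3 = 3)
R_4 = 36.5 (n_4 = 5)
Step 3: H = 12/(N(N+1)) * sum(R_i^2/n_i) - 3(N+1)
     = 12/(15*16) * (35^2/4 + 24^2/3 + 24.5^2/3 + 36.5^2/5) - 3*16
     = 0.050000 * 964.783 - 48
     = 0.239167.
Step 4: Ties present; correction factor C = 1 - 24/(15^3 - 15) = 0.992857. Corrected H = 0.239167 / 0.992857 = 0.240887.
Step 5: Under H0, H ~ chi^2(3); p-value = 0.970733.
Step 6: alpha = 0.05. fail to reject H0.

H = 0.2409, df = 3, p = 0.970733, fail to reject H0.


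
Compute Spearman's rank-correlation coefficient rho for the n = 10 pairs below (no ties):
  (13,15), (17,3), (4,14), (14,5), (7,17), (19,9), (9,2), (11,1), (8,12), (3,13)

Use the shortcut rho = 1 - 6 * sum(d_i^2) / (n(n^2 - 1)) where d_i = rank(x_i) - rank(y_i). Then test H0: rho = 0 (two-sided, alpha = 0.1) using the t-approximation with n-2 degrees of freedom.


Step 1: Rank x and y separately (midranks; no ties here).
rank(x): 13->7, 17->9, 4->2, 14->8, 7->3, 19->10, 9->5, 11->6, 8->4, 3->1
rank(y): 15->9, 3->3, 14->8, 5->4, 17->10, 9->5, 2->2, 1->1, 12->6, 13->7
Step 2: d_i = R_x(i) - R_y(i); compute d_i^2.
  (7-9)^2=4, (9-3)^2=36, (2-8)^2=36, (8-4)^2=16, (3-10)^2=49, (10-5)^2=25, (5-2)^2=9, (6-1)^2=25, (4-6)^2=4, (1-7)^2=36
sum(d^2) = 240.
Step 3: rho = 1 - 6*240 / (10*(10^2 - 1)) = 1 - 1440/990 = -0.454545.
Step 4: Under H0, t = rho * sqrt((n-2)/(1-rho^2)) = -1.4434 ~ t(8).
Step 5: Two-sided p-value from the t-distribution with 8 df = 0.186905.
Step 6: alpha = 0.1. fail to reject H0.

rho = -0.4545, p = 0.186905, fail to reject H0 at alpha = 0.1.


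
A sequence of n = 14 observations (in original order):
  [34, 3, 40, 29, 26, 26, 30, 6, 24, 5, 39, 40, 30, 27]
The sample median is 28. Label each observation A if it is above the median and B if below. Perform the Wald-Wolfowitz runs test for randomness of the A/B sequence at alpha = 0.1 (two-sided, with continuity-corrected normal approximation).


Step 1: Compute median = 28; label A = above, B = below.
Labels in order: ABAABBABBBAAAB  (n_A = 7, n_B = 7)
Step 2: Count runs R = 8.
Step 3: Under H0 (random ordering), E[R] = 2*n_A*n_B/(n_A+n_B) + 1 = 2*7*7/14 + 1 = 8.0000.
        Var[R] = 2*n_A*n_B*(2*n_A*n_B - n_A - n_B) / ((n_A+n_B)^2 * (n_A+n_B-1)) = 8232/2548 = 3.2308.
        SD[R] = 1.7974.
Step 4: R = E[R], so z = 0 with no continuity correction.
Step 5: Two-sided p-value via normal approximation = 2*(1 - Phi(|z|)) = 1.000000.
Step 6: alpha = 0.1. fail to reject H0.

R = 8, z = 0.0000, p = 1.000000, fail to reject H0.


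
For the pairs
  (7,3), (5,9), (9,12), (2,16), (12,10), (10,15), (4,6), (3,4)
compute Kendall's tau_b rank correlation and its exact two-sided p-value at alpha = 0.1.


Step 1: Enumerate the 28 unordered pairs (i,j) with i<j and classify each by sign(x_j-x_i) * sign(y_j-y_i).
  (1,2):dx=-2,dy=+6->D; (1,3):dx=+2,dy=+9->C; (1,4):dx=-5,dy=+13->D; (1,5):dx=+5,dy=+7->C
  (1,6):dx=+3,dy=+12->C; (1,7):dx=-3,dy=+3->D; (1,8):dx=-4,dy=+1->D; (2,3):dx=+4,dy=+3->C
  (2,4):dx=-3,dy=+7->D; (2,5):dx=+7,dy=+1->C; (2,6):dx=+5,dy=+6->C; (2,7):dx=-1,dy=-3->C
  (2,8):dx=-2,dy=-5->C; (3,4):dx=-7,dy=+4->D; (3,5):dx=+3,dy=-2->D; (3,6):dx=+1,dy=+3->C
  (3,7):dx=-5,dy=-6->C; (3,8):dx=-6,dy=-8->C; (4,5):dx=+10,dy=-6->D; (4,6):dx=+8,dy=-1->D
  (4,7):dx=+2,dy=-10->D; (4,8):dx=+1,dy=-12->D; (5,6):dx=-2,dy=+5->D; (5,7):dx=-8,dy=-4->C
  (5,8):dx=-9,dy=-6->C; (6,7):dx=-6,dy=-9->C; (6,8):dx=-7,dy=-11->C; (7,8):dx=-1,dy=-2->C
Step 2: C = 16, D = 12, total pairs = 28.
Step 3: tau = (C - D)/(n(n-1)/2) = (16 - 12)/28 = 0.142857.
Step 4: Exact two-sided p-value (enumerate n! = 40320 permutations of y under H0): p = 0.719544.
Step 5: alpha = 0.1. fail to reject H0.

tau_b = 0.1429 (C=16, D=12), p = 0.719544, fail to reject H0.


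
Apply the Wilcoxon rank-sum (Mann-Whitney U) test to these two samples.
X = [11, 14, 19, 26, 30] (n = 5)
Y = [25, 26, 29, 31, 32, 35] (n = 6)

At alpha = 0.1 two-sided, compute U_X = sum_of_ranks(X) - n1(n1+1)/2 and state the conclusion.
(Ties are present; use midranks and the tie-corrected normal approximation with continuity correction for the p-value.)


Step 1: Combine and sort all 11 observations; assign midranks.
sorted (value, group): (11,X), (14,X), (19,X), (25,Y), (26,X), (26,Y), (29,Y), (30,X), (31,Y), (32,Y), (35,Y)
ranks: 11->1, 14->2, 19->3, 25->4, 26->5.5, 26->5.5, 29->7, 30->8, 31->9, 32->10, 35->11
Step 2: Rank sum for X: R1 = 1 + 2 + 3 + 5.5 + 8 = 19.5.
Step 3: U_X = R1 - n1(n1+1)/2 = 19.5 - 5*6/2 = 19.5 - 15 = 4.5.
       U_Y = n1*n2 - U_X = 30 - 4.5 = 25.5.
Step 4: Ties are present, so use the tie-corrected normal approximation (with continuity correction) for the p-value.
Step 5: p-value = 0.067264; compare to alpha = 0.1. reject H0.

U_X = 4.5, p = 0.067264, reject H0 at alpha = 0.1.


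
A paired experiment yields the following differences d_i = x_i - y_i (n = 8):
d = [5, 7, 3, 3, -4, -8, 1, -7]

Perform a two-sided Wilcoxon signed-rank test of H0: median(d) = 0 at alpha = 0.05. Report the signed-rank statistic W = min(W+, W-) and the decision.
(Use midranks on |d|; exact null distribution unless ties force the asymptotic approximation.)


Step 1: Drop any zero differences (none here) and take |d_i|.
|d| = [5, 7, 3, 3, 4, 8, 1, 7]
Step 2: Midrank |d_i| (ties get averaged ranks).
ranks: |5|->5, |7|->6.5, |3|->2.5, |3|->2.5, |4|->4, |8|->8, |1|->1, |7|->6.5
Step 3: Attach original signs; sum ranks with positive sign and with negative sign.
W+ = 5 + 6.5 + 2.5 + 2.5 + 1 = 17.5
W- = 4 + 8 + 6.5 = 18.5
(Check: W+ + W- = 36 should equal n(n+1)/2 = 36.)
Step 4: Test statistic W = min(W+, W-) = 17.5.
Step 5: Ties in |d|, so use the tie-corrected normal approximation.
        E[W] = n(n+1)/4 = 8*9/4 = 18.
        Tie groups: |d|=3 (t=2), |d|=7 (t=2); sum(t^3 - t) = 12.
        Var[W] = n(n+1)(2n+1)/24 - sum(t^3-t)/48 = 1224/24 - 12/48 = 50.75.
        z = (W - E[W]) / sqrt(Var[W]) = (17.5 - 18) / 7.1239 = -0.0702.
        Two-sided p = 2*Phi(z) = 0.944045.
Step 6: alpha = 0.05. fail to reject H0.

W+ = 17.5, W- = 18.5, W = min = 17.5, p = 0.944045, fail to reject H0.


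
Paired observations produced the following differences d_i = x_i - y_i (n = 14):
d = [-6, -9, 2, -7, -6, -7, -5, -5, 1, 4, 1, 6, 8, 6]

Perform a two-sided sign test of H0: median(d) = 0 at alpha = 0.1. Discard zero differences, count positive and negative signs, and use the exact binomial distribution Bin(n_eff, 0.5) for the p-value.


Step 1: Discard zero differences. Original n = 14; n_eff = number of nonzero differences = 14.
Nonzero differences (with sign): -6, -9, +2, -7, -6, -7, -5, -5, +1, +4, +1, +6, +8, +6
Step 2: Count signs: positive = 7, negative = 7.
Step 3: Under H0: P(positive) = 0.5, so the number of positives S ~ Bin(14, 0.5).
Step 4: Two-sided exact p-value = sum of Bin(14,0.5) probabilities at or below the observed probability = 1.000000.
Step 5: alpha = 0.1. fail to reject H0.

n_eff = 14, pos = 7, neg = 7, p = 1.000000, fail to reject H0.


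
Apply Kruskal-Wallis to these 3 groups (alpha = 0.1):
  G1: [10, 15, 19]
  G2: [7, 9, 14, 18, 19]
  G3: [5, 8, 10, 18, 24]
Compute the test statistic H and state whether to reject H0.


Step 1: Combine all N = 13 observations and assign midranks.
sorted (value, group, rank): (5,G3,1), (7,G2,2), (8,G3,3), (9,G2,4), (10,G1,5.5), (10,G3,5.5), (14,G2,7), (15,G1,8), (18,G2,9.5), (18,G3,9.5), (19,G1,11.5), (19,G2,11.5), (24,G3,13)
Step 2: Sum ranks within each group.
R_1 = 25 (n_1 = 3)
R_2 = 34 (n_2 = 5)
R_3 = 32 (n_3 = 5)
Step 3: H = 12/(N(N+1)) * sum(R_i^2/n_i) - 3(N+1)
     = 12/(13*14) * (25^2/3 + 34^2/5 + 32^2/5) - 3*14
     = 0.065934 * 644.333 - 42
     = 0.483516.
Step 4: Ties present; correction factor C = 1 - 18/(13^3 - 13) = 0.991758. Corrected H = 0.483516 / 0.991758 = 0.487535.
Step 5: Under H0, H ~ chi^2(2); p-value = 0.783670.
Step 6: alpha = 0.1. fail to reject H0.

H = 0.4875, df = 2, p = 0.783670, fail to reject H0.


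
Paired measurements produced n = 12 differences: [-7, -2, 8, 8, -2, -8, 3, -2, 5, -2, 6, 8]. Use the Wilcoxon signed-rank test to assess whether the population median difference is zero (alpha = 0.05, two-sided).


Step 1: Drop any zero differences (none here) and take |d_i|.
|d| = [7, 2, 8, 8, 2, 8, 3, 2, 5, 2, 6, 8]
Step 2: Midrank |d_i| (ties get averaged ranks).
ranks: |7|->8, |2|->2.5, |8|->10.5, |8|->10.5, |2|->2.5, |8|->10.5, |3|->5, |2|->2.5, |5|->6, |2|->2.5, |6|->7, |8|->10.5
Step 3: Attach original signs; sum ranks with positive sign and with negative sign.
W+ = 10.5 + 10.5 + 5 + 6 + 7 + 10.5 = 49.5
W- = 8 + 2.5 + 2.5 + 10.5 + 2.5 + 2.5 = 28.5
(Check: W+ + W- = 78 should equal n(n+1)/2 = 78.)
Step 4: Test statistic W = min(W+, W-) = 28.5.
Step 5: Ties in |d|, so use the tie-corrected normal approximation.
        E[W] = n(n+1)/4 = 12*13/4 = 39.
        Tie groups: |d|=2 (t=4), |d|=8 (t=4); sum(t^3 - t) = 120.
        Var[W] = n(n+1)(2n+1)/24 - sum(t^3-t)/48 = 3900/24 - 120/48 = 160.
        z = (W - E[W]) / sqrt(Var[W]) = (28.5 - 39) / 12.6491 = -0.8301.
        Two-sided p = 2*Phi(z) = 0.406483.
Step 6: alpha = 0.05. fail to reject H0.

W+ = 49.5, W- = 28.5, W = min = 28.5, p = 0.406483, fail to reject H0.


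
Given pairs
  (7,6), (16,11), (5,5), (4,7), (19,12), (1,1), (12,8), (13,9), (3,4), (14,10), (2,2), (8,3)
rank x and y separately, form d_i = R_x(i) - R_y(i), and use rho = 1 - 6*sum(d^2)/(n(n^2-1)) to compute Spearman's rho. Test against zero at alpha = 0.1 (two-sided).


Step 1: Rank x and y separately (midranks; no ties here).
rank(x): 7->6, 16->11, 5->5, 4->4, 19->12, 1->1, 12->8, 13->9, 3->3, 14->10, 2->2, 8->7
rank(y): 6->6, 11->11, 5->5, 7->7, 12->12, 1->1, 8->8, 9->9, 4->4, 10->10, 2->2, 3->3
Step 2: d_i = R_x(i) - R_y(i); compute d_i^2.
  (6-6)^2=0, (11-11)^2=0, (5-5)^2=0, (4-7)^2=9, (12-12)^2=0, (1-1)^2=0, (8-8)^2=0, (9-9)^2=0, (3-4)^2=1, (10-10)^2=0, (2-2)^2=0, (7-3)^2=16
sum(d^2) = 26.
Step 3: rho = 1 - 6*26 / (12*(12^2 - 1)) = 1 - 156/1716 = 0.909091.
Step 4: Under H0, t = rho * sqrt((n-2)/(1-rho^2)) = 6.9007 ~ t(10).
Step 5: Two-sided p-value from the t-distribution with 10 df = 0.000042.
Step 6: alpha = 0.1. reject H0.

rho = 0.9091, p = 0.000042, reject H0 at alpha = 0.1.


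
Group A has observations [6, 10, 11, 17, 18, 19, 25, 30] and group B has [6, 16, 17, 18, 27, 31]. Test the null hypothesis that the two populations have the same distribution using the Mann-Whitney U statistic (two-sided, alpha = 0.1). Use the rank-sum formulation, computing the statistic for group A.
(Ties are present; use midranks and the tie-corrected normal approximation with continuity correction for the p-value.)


Step 1: Combine and sort all 14 observations; assign midranks.
sorted (value, group): (6,X), (6,Y), (10,X), (11,X), (16,Y), (17,X), (17,Y), (18,X), (18,Y), (19,X), (25,X), (27,Y), (30,X), (31,Y)
ranks: 6->1.5, 6->1.5, 10->3, 11->4, 16->5, 17->6.5, 17->6.5, 18->8.5, 18->8.5, 19->10, 25->11, 27->12, 30->13, 31->14
Step 2: Rank sum for X: R1 = 1.5 + 3 + 4 + 6.5 + 8.5 + 10 + 11 + 13 = 57.5.
Step 3: U_X = R1 - n1(n1+1)/2 = 57.5 - 8*9/2 = 57.5 - 36 = 21.5.
       U_Y = n1*n2 - U_X = 48 - 21.5 = 26.5.
Step 4: Ties are present, so use the tie-corrected normal approximation (with continuity correction) for the p-value.
Step 5: p-value = 0.795593; compare to alpha = 0.1. fail to reject H0.

U_X = 21.5, p = 0.795593, fail to reject H0 at alpha = 0.1.


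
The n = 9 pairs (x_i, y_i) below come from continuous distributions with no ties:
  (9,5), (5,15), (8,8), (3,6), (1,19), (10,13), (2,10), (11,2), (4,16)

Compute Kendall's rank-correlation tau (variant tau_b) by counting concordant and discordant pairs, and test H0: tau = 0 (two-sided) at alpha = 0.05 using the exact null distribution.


Step 1: Enumerate the 36 unordered pairs (i,j) with i<j and classify each by sign(x_j-x_i) * sign(y_j-y_i).
  (1,2):dx=-4,dy=+10->D; (1,3):dx=-1,dy=+3->D; (1,4):dx=-6,dy=+1->D; (1,5):dx=-8,dy=+14->D
  (1,6):dx=+1,dy=+8->C; (1,7):dx=-7,dy=+5->D; (1,8):dx=+2,dy=-3->D; (1,9):dx=-5,dy=+11->D
  (2,3):dx=+3,dy=-7->D; (2,4):dx=-2,dy=-9->C; (2,5):dx=-4,dy=+4->D; (2,6):dx=+5,dy=-2->D
  (2,7):dx=-3,dy=-5->C; (2,8):dx=+6,dy=-13->D; (2,9):dx=-1,dy=+1->D; (3,4):dx=-5,dy=-2->C
  (3,5):dx=-7,dy=+11->D; (3,6):dx=+2,dy=+5->C; (3,7):dx=-6,dy=+2->D; (3,8):dx=+3,dy=-6->D
  (3,9):dx=-4,dy=+8->D; (4,5):dx=-2,dy=+13->D; (4,6):dx=+7,dy=+7->C; (4,7):dx=-1,dy=+4->D
  (4,8):dx=+8,dy=-4->D; (4,9):dx=+1,dy=+10->C; (5,6):dx=+9,dy=-6->D; (5,7):dx=+1,dy=-9->D
  (5,8):dx=+10,dy=-17->D; (5,9):dx=+3,dy=-3->D; (6,7):dx=-8,dy=-3->C; (6,8):dx=+1,dy=-11->D
  (6,9):dx=-6,dy=+3->D; (7,8):dx=+9,dy=-8->D; (7,9):dx=+2,dy=+6->C; (8,9):dx=-7,dy=+14->D
Step 2: C = 9, D = 27, total pairs = 36.
Step 3: tau = (C - D)/(n(n-1)/2) = (9 - 27)/36 = -0.500000.
Step 4: Exact two-sided p-value (enumerate n! = 362880 permutations of y under H0): p = 0.075176.
Step 5: alpha = 0.05. fail to reject H0.

tau_b = -0.5000 (C=9, D=27), p = 0.075176, fail to reject H0.


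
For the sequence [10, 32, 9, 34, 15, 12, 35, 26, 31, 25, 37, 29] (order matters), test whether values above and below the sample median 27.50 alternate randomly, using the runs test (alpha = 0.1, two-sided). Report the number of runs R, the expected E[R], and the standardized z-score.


Step 1: Compute median = 27.50; label A = above, B = below.
Labels in order: BABABBABABAA  (n_A = 6, n_B = 6)
Step 2: Count runs R = 10.
Step 3: Under H0 (random ordering), E[R] = 2*n_A*n_B/(n_A+n_B) + 1 = 2*6*6/12 + 1 = 7.0000.
        Var[R] = 2*n_A*n_B*(2*n_A*n_B - n_A - n_B) / ((n_A+n_B)^2 * (n_A+n_B-1)) = 4320/1584 = 2.7273.
        SD[R] = 1.6514.
Step 4: Continuity-corrected z = (R - 0.5 - E[R]) / SD[R] = (10 - 0.5 - 7.0000) / 1.6514 = 1.5138.
Step 5: Two-sided p-value via normal approximation = 2*(1 - Phi(|z|)) = 0.130070.
Step 6: alpha = 0.1. fail to reject H0.

R = 10, z = 1.5138, p = 0.130070, fail to reject H0.


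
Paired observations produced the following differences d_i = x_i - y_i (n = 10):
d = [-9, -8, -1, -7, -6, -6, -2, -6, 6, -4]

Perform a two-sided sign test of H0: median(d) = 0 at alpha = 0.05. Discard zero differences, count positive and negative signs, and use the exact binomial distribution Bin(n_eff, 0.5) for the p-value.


Step 1: Discard zero differences. Original n = 10; n_eff = number of nonzero differences = 10.
Nonzero differences (with sign): -9, -8, -1, -7, -6, -6, -2, -6, +6, -4
Step 2: Count signs: positive = 1, negative = 9.
Step 3: Under H0: P(positive) = 0.5, so the number of positives S ~ Bin(10, 0.5).
Step 4: Two-sided exact p-value = sum of Bin(10,0.5) probabilities at or below the observed probability = 0.021484.
Step 5: alpha = 0.05. reject H0.

n_eff = 10, pos = 1, neg = 9, p = 0.021484, reject H0.


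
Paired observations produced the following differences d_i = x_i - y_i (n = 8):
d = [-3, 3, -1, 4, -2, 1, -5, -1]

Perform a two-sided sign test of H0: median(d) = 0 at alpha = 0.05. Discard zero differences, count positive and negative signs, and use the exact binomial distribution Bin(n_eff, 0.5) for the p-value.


Step 1: Discard zero differences. Original n = 8; n_eff = number of nonzero differences = 8.
Nonzero differences (with sign): -3, +3, -1, +4, -2, +1, -5, -1
Step 2: Count signs: positive = 3, negative = 5.
Step 3: Under H0: P(positive) = 0.5, so the number of positives S ~ Bin(8, 0.5).
Step 4: Two-sided exact p-value = sum of Bin(8,0.5) probabilities at or below the observed probability = 0.726562.
Step 5: alpha = 0.05. fail to reject H0.

n_eff = 8, pos = 3, neg = 5, p = 0.726562, fail to reject H0.


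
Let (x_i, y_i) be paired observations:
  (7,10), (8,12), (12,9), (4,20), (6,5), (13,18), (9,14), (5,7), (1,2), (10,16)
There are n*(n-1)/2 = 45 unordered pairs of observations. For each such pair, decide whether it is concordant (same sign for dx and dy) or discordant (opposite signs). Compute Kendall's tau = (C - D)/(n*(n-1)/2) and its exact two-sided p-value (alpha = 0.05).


Step 1: Enumerate the 45 unordered pairs (i,j) with i<j and classify each by sign(x_j-x_i) * sign(y_j-y_i).
  (1,2):dx=+1,dy=+2->C; (1,3):dx=+5,dy=-1->D; (1,4):dx=-3,dy=+10->D; (1,5):dx=-1,dy=-5->C
  (1,6):dx=+6,dy=+8->C; (1,7):dx=+2,dy=+4->C; (1,8):dx=-2,dy=-3->C; (1,9):dx=-6,dy=-8->C
  (1,10):dx=+3,dy=+6->C; (2,3):dx=+4,dy=-3->D; (2,4):dx=-4,dy=+8->D; (2,5):dx=-2,dy=-7->C
  (2,6):dx=+5,dy=+6->C; (2,7):dx=+1,dy=+2->C; (2,8):dx=-3,dy=-5->C; (2,9):dx=-7,dy=-10->C
  (2,10):dx=+2,dy=+4->C; (3,4):dx=-8,dy=+11->D; (3,5):dx=-6,dy=-4->C; (3,6):dx=+1,dy=+9->C
  (3,7):dx=-3,dy=+5->D; (3,8):dx=-7,dy=-2->C; (3,9):dx=-11,dy=-7->C; (3,10):dx=-2,dy=+7->D
  (4,5):dx=+2,dy=-15->D; (4,6):dx=+9,dy=-2->D; (4,7):dx=+5,dy=-6->D; (4,8):dx=+1,dy=-13->D
  (4,9):dx=-3,dy=-18->C; (4,10):dx=+6,dy=-4->D; (5,6):dx=+7,dy=+13->C; (5,7):dx=+3,dy=+9->C
  (5,8):dx=-1,dy=+2->D; (5,9):dx=-5,dy=-3->C; (5,10):dx=+4,dy=+11->C; (6,7):dx=-4,dy=-4->C
  (6,8):dx=-8,dy=-11->C; (6,9):dx=-12,dy=-16->C; (6,10):dx=-3,dy=-2->C; (7,8):dx=-4,dy=-7->C
  (7,9):dx=-8,dy=-12->C; (7,10):dx=+1,dy=+2->C; (8,9):dx=-4,dy=-5->C; (8,10):dx=+5,dy=+9->C
  (9,10):dx=+9,dy=+14->C
Step 2: C = 32, D = 13, total pairs = 45.
Step 3: tau = (C - D)/(n(n-1)/2) = (32 - 13)/45 = 0.422222.
Step 4: Exact two-sided p-value (enumerate n! = 3628800 permutations of y under H0): p = 0.108313.
Step 5: alpha = 0.05. fail to reject H0.

tau_b = 0.4222 (C=32, D=13), p = 0.108313, fail to reject H0.


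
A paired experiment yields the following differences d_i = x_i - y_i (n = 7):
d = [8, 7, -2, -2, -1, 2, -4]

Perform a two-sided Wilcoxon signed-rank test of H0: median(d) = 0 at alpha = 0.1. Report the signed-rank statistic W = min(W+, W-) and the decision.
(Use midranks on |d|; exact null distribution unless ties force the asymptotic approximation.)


Step 1: Drop any zero differences (none here) and take |d_i|.
|d| = [8, 7, 2, 2, 1, 2, 4]
Step 2: Midrank |d_i| (ties get averaged ranks).
ranks: |8|->7, |7|->6, |2|->3, |2|->3, |1|->1, |2|->3, |4|->5
Step 3: Attach original signs; sum ranks with positive sign and with negative sign.
W+ = 7 + 6 + 3 = 16
W- = 3 + 3 + 1 + 5 = 12
(Check: W+ + W- = 28 should equal n(n+1)/2 = 28.)
Step 4: Test statistic W = min(W+, W-) = 12.
Step 5: Ties in |d|, so use the tie-corrected normal approximation.
        E[W] = n(n+1)/4 = 7*8/4 = 14.
        Tie groups: |d|=2 (t=3); sum(t^3 - t) = 24.
        Var[W] = n(n+1)(2n+1)/24 - sum(t^3-t)/48 = 840/24 - 24/48 = 34.5.
        z = (W - E[W]) / sqrt(Var[W]) = (12 - 14) / 5.8737 = -0.3405.
        Two-sided p = 2*Phi(z) = 0.733478.
Step 6: alpha = 0.1. fail to reject H0.

W+ = 16, W- = 12, W = min = 12, p = 0.733478, fail to reject H0.


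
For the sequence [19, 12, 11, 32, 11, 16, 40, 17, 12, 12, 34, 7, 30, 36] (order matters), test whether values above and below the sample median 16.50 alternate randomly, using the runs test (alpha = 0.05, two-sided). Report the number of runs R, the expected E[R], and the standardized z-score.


Step 1: Compute median = 16.50; label A = above, B = below.
Labels in order: ABBABBAABBABAA  (n_A = 7, n_B = 7)
Step 2: Count runs R = 9.
Step 3: Under H0 (random ordering), E[R] = 2*n_A*n_B/(n_A+n_B) + 1 = 2*7*7/14 + 1 = 8.0000.
        Var[R] = 2*n_A*n_B*(2*n_A*n_B - n_A - n_B) / ((n_A+n_B)^2 * (n_A+n_B-1)) = 8232/2548 = 3.2308.
        SD[R] = 1.7974.
Step 4: Continuity-corrected z = (R - 0.5 - E[R]) / SD[R] = (9 - 0.5 - 8.0000) / 1.7974 = 0.2782.
Step 5: Two-sided p-value via normal approximation = 2*(1 - Phi(|z|)) = 0.780879.
Step 6: alpha = 0.05. fail to reject H0.

R = 9, z = 0.2782, p = 0.780879, fail to reject H0.


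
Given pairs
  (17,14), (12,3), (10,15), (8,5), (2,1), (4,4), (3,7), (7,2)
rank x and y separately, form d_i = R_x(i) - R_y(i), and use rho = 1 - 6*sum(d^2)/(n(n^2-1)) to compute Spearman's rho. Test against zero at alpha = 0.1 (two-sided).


Step 1: Rank x and y separately (midranks; no ties here).
rank(x): 17->8, 12->7, 10->6, 8->5, 2->1, 4->3, 3->2, 7->4
rank(y): 14->7, 3->3, 15->8, 5->5, 1->1, 4->4, 7->6, 2->2
Step 2: d_i = R_x(i) - R_y(i); compute d_i^2.
  (8-7)^2=1, (7-3)^2=16, (6-8)^2=4, (5-5)^2=0, (1-1)^2=0, (3-4)^2=1, (2-6)^2=16, (4-2)^2=4
sum(d^2) = 42.
Step 3: rho = 1 - 6*42 / (8*(8^2 - 1)) = 1 - 252/504 = 0.500000.
Step 4: Under H0, t = rho * sqrt((n-2)/(1-rho^2)) = 1.4142 ~ t(6).
Step 5: Two-sided p-value from the t-distribution with 6 df = 0.207031.
Step 6: alpha = 0.1. fail to reject H0.

rho = 0.5000, p = 0.207031, fail to reject H0 at alpha = 0.1.


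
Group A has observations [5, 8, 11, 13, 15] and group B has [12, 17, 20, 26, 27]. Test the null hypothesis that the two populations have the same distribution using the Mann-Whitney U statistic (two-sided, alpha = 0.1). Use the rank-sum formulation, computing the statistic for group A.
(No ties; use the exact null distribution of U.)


Step 1: Combine and sort all 10 observations; assign midranks.
sorted (value, group): (5,X), (8,X), (11,X), (12,Y), (13,X), (15,X), (17,Y), (20,Y), (26,Y), (27,Y)
ranks: 5->1, 8->2, 11->3, 12->4, 13->5, 15->6, 17->7, 20->8, 26->9, 27->10
Step 2: Rank sum for X: R1 = 1 + 2 + 3 + 5 + 6 = 17.
Step 3: U_X = R1 - n1(n1+1)/2 = 17 - 5*6/2 = 17 - 15 = 2.
       U_Y = n1*n2 - U_X = 25 - 2 = 23.
Step 4: No ties, so the exact null distribution of U (based on enumerating the C(10,5) = 252 equally likely rank assignments) gives the two-sided p-value.
Step 5: p-value = 0.031746; compare to alpha = 0.1. reject H0.

U_X = 2, p = 0.031746, reject H0 at alpha = 0.1.


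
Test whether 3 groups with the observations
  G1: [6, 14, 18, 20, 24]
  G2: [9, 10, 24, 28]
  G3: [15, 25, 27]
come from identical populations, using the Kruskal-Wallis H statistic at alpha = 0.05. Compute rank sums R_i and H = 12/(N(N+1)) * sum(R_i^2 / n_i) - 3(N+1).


Step 1: Combine all N = 12 observations and assign midranks.
sorted (value, group, rank): (6,G1,1), (9,G2,2), (10,G2,3), (14,G1,4), (15,G3,5), (18,G1,6), (20,G1,7), (24,G1,8.5), (24,G2,8.5), (25,G3,10), (27,G3,11), (28,G2,12)
Step 2: Sum ranks within each group.
R_1 = 26.5 (n_1 = 5)
R_2 = 25.5 (n_2 = 4)
R_3 = 26 (n_3 = 3)
Step 3: H = 12/(N(N+1)) * sum(R_i^2/n_i) - 3(N+1)
     = 12/(12*13) * (26.5^2/5 + 25.5^2/4 + 26^2/3) - 3*13
     = 0.076923 * 528.346 - 39
     = 1.641987.
Step 4: Ties present; correction factor C = 1 - 6/(12^3 - 12) = 0.996503. Corrected H = 1.641987 / 0.996503 = 1.647749.
Step 5: Under H0, H ~ chi^2(2); p-value = 0.438729.
Step 6: alpha = 0.05. fail to reject H0.

H = 1.6477, df = 2, p = 0.438729, fail to reject H0.


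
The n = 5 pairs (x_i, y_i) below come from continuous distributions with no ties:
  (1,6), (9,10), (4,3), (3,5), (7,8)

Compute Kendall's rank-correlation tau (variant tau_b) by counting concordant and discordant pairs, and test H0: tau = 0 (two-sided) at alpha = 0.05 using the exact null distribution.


Step 1: Enumerate the 10 unordered pairs (i,j) with i<j and classify each by sign(x_j-x_i) * sign(y_j-y_i).
  (1,2):dx=+8,dy=+4->C; (1,3):dx=+3,dy=-3->D; (1,4):dx=+2,dy=-1->D; (1,5):dx=+6,dy=+2->C
  (2,3):dx=-5,dy=-7->C; (2,4):dx=-6,dy=-5->C; (2,5):dx=-2,dy=-2->C; (3,4):dx=-1,dy=+2->D
  (3,5):dx=+3,dy=+5->C; (4,5):dx=+4,dy=+3->C
Step 2: C = 7, D = 3, total pairs = 10.
Step 3: tau = (C - D)/(n(n-1)/2) = (7 - 3)/10 = 0.400000.
Step 4: Exact two-sided p-value (enumerate n! = 120 permutations of y under H0): p = 0.483333.
Step 5: alpha = 0.05. fail to reject H0.

tau_b = 0.4000 (C=7, D=3), p = 0.483333, fail to reject H0.


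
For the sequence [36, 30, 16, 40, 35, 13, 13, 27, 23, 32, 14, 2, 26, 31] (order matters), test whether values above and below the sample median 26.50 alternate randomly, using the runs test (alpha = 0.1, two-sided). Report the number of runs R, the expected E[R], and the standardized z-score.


Step 1: Compute median = 26.50; label A = above, B = below.
Labels in order: AABAABBABABBBA  (n_A = 7, n_B = 7)
Step 2: Count runs R = 9.
Step 3: Under H0 (random ordering), E[R] = 2*n_A*n_B/(n_A+n_B) + 1 = 2*7*7/14 + 1 = 8.0000.
        Var[R] = 2*n_A*n_B*(2*n_A*n_B - n_A - n_B) / ((n_A+n_B)^2 * (n_A+n_B-1)) = 8232/2548 = 3.2308.
        SD[R] = 1.7974.
Step 4: Continuity-corrected z = (R - 0.5 - E[R]) / SD[R] = (9 - 0.5 - 8.0000) / 1.7974 = 0.2782.
Step 5: Two-sided p-value via normal approximation = 2*(1 - Phi(|z|)) = 0.780879.
Step 6: alpha = 0.1. fail to reject H0.

R = 9, z = 0.2782, p = 0.780879, fail to reject H0.


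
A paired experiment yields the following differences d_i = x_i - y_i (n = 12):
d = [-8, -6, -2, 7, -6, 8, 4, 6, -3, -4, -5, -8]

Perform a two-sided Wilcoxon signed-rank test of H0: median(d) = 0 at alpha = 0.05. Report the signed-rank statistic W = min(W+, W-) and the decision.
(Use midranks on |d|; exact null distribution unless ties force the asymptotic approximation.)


Step 1: Drop any zero differences (none here) and take |d_i|.
|d| = [8, 6, 2, 7, 6, 8, 4, 6, 3, 4, 5, 8]
Step 2: Midrank |d_i| (ties get averaged ranks).
ranks: |8|->11, |6|->7, |2|->1, |7|->9, |6|->7, |8|->11, |4|->3.5, |6|->7, |3|->2, |4|->3.5, |5|->5, |8|->11
Step 3: Attach original signs; sum ranks with positive sign and with negative sign.
W+ = 9 + 11 + 3.5 + 7 = 30.5
W- = 11 + 7 + 1 + 7 + 2 + 3.5 + 5 + 11 = 47.5
(Check: W+ + W- = 78 should equal n(n+1)/2 = 78.)
Step 4: Test statistic W = min(W+, W-) = 30.5.
Step 5: Ties in |d|, so use the tie-corrected normal approximation.
        E[W] = n(n+1)/4 = 12*13/4 = 39.
        Tie groups: |d|=4 (t=2), |d|=6 (t=3), |d|=8 (t=3); sum(t^3 - t) = 54.
        Var[W] = n(n+1)(2n+1)/24 - sum(t^3-t)/48 = 3900/24 - 54/48 = 161.375.
        z = (W - E[W]) / sqrt(Var[W]) = (30.5 - 39) / 12.7033 = -0.6691.
        Two-sided p = 2*Phi(z) = 0.503422.
Step 6: alpha = 0.05. fail to reject H0.

W+ = 30.5, W- = 47.5, W = min = 30.5, p = 0.503422, fail to reject H0.


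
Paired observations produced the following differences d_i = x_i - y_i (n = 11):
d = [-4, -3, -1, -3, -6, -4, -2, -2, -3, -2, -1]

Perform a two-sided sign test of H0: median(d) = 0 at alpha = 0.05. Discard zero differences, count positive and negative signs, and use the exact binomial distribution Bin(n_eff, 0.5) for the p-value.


Step 1: Discard zero differences. Original n = 11; n_eff = number of nonzero differences = 11.
Nonzero differences (with sign): -4, -3, -1, -3, -6, -4, -2, -2, -3, -2, -1
Step 2: Count signs: positive = 0, negative = 11.
Step 3: Under H0: P(positive) = 0.5, so the number of positives S ~ Bin(11, 0.5).
Step 4: Two-sided exact p-value = sum of Bin(11,0.5) probabilities at or below the observed probability = 0.000977.
Step 5: alpha = 0.05. reject H0.

n_eff = 11, pos = 0, neg = 11, p = 0.000977, reject H0.


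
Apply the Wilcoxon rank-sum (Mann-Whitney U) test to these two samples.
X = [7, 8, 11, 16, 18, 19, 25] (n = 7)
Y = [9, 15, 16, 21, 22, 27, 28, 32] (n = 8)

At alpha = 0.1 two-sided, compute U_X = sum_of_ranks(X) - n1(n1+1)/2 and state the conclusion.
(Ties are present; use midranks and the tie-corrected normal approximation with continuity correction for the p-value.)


Step 1: Combine and sort all 15 observations; assign midranks.
sorted (value, group): (7,X), (8,X), (9,Y), (11,X), (15,Y), (16,X), (16,Y), (18,X), (19,X), (21,Y), (22,Y), (25,X), (27,Y), (28,Y), (32,Y)
ranks: 7->1, 8->2, 9->3, 11->4, 15->5, 16->6.5, 16->6.5, 18->8, 19->9, 21->10, 22->11, 25->12, 27->13, 28->14, 32->15
Step 2: Rank sum for X: R1 = 1 + 2 + 4 + 6.5 + 8 + 9 + 12 = 42.5.
Step 3: U_X = R1 - n1(n1+1)/2 = 42.5 - 7*8/2 = 42.5 - 28 = 14.5.
       U_Y = n1*n2 - U_X = 56 - 14.5 = 41.5.
Step 4: Ties are present, so use the tie-corrected normal approximation (with continuity correction) for the p-value.
Step 5: p-value = 0.132118; compare to alpha = 0.1. fail to reject H0.

U_X = 14.5, p = 0.132118, fail to reject H0 at alpha = 0.1.


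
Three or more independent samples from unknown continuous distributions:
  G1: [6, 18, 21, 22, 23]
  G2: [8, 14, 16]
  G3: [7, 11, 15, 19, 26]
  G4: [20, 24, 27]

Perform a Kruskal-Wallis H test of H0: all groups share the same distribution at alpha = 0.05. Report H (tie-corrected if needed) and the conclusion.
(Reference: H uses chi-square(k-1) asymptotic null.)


Step 1: Combine all N = 16 observations and assign midranks.
sorted (value, group, rank): (6,G1,1), (7,G3,2), (8,G2,3), (11,G3,4), (14,G2,5), (15,G3,6), (16,G2,7), (18,G1,8), (19,G3,9), (20,G4,10), (21,G1,11), (22,G1,12), (23,G1,13), (24,G4,14), (26,G3,15), (27,G4,16)
Step 2: Sum ranks within each group.
R_1 = 45 (n_1 = 5)
R_2 = 15 (n_2 = 3)
R_3 = 36 (n_3 = 5)
R_4 = 40 (n_4 = 3)
Step 3: H = 12/(N(N+1)) * sum(R_i^2/n_i) - 3(N+1)
     = 12/(16*17) * (45^2/5 + 15^2/3 + 36^2/5 + 40^2/3) - 3*17
     = 0.044118 * 1272.53 - 51
     = 5.141176.
Step 4: No ties, so H is used without correction.
Step 5: Under H0, H ~ chi^2(3); p-value = 0.161747.
Step 6: alpha = 0.05. fail to reject H0.

H = 5.1412, df = 3, p = 0.161747, fail to reject H0.
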